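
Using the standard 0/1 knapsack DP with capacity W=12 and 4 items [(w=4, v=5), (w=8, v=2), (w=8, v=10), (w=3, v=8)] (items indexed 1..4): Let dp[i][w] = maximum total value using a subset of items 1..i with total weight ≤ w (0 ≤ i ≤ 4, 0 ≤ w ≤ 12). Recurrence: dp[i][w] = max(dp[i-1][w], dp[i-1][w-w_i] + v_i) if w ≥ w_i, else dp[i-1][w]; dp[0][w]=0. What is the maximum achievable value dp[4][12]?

i\w   0   1   2   3   4   5   6   7   8   9  10  11  12
  0   0   0   0   0   0   0   0   0   0   0   0   0   0
  1   0   0   0   0   5   5   5   5   5   5   5   5   5
  2   0   0   0   0   5   5   5   5   5   5   5   5   7
  3   0   0   0   0   5   5   5   5  10  10  10  10  15
  4   0   0   0   8   8   8   8  13  13  13  13  18  18

18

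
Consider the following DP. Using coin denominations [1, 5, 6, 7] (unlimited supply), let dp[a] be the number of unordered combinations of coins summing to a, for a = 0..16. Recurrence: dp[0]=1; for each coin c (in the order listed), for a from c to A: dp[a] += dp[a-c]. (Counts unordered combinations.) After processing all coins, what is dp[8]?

after  coin     0     1     2     3     4     5     6     7     8     9    10    11    12    13    14    15    16
          1     1     1     1     1     1     1     1     1     1     1     1     1     1     1     1     1     1
          5     1     1     1     1     1     2     2     2     2     2     3     3     3     3     3     4     4
          6     1     1     1     1     1     2     3     3     3     3     4     5     6     6     6     7     8
          7     1     1     1     1     1     2     3     4     4     4     5     6     8     9    10    11    12

4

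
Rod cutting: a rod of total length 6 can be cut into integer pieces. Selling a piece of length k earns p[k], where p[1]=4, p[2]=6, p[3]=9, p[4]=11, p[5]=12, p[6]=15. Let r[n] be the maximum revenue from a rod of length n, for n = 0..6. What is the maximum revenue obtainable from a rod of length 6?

24

   n    0    1    2    3    4    5    6
r[n]    0    4    8   12   16   20   24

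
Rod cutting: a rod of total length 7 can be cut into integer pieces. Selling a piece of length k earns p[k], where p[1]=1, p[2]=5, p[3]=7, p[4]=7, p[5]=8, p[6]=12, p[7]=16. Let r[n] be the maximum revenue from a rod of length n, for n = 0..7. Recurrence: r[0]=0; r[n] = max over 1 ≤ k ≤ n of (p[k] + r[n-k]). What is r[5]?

   n    0    1    2    3    4    5    6    7
r[n]    0    1    5    7   10   12   15   17

12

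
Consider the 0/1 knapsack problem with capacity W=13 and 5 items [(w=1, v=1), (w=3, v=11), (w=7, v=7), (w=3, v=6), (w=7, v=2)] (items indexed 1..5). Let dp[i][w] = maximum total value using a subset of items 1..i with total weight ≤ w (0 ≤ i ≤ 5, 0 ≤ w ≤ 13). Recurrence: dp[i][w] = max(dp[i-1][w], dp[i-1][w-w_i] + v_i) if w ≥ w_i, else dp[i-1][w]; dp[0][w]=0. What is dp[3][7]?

12

i\w   0   1   2   3   4   5   6   7   8   9  10  11  12  13
  0   0   0   0   0   0   0   0   0   0   0   0   0   0   0
  1   0   1   1   1   1   1   1   1   1   1   1   1   1   1
  2   0   1   1  11  12  12  12  12  12  12  12  12  12  12
  3   0   1   1  11  12  12  12  12  12  12  18  19  19  19
  4   0   1   1  11  12  12  17  18  18  18  18  19  19  24
  5   0   1   1  11  12  12  17  18  18  18  18  19  19  24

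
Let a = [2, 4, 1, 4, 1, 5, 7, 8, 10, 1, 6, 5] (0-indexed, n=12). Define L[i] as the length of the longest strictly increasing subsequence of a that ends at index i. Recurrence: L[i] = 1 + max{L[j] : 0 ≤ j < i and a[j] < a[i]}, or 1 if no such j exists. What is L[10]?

   i    0    1    2    3    4    5    6    7    8    9   10   11
a[i]    2    4    1    4    1    5    7    8   10    1    6    5
L[i]    1    2    1    2    1    3    4    5    6    1    4    3

4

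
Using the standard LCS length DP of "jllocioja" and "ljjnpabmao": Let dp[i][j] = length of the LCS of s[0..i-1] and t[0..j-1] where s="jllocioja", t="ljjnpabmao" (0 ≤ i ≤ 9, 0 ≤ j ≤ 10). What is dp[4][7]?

1

   ''  l  j  j  n  p  a  b  m  a  o
''  0  0  0  0  0  0  0  0  0  0  0
 j  0  0  1  1  1  1  1  1  1  1  1
 l  0  1  1  1  1  1  1  1  1  1  1
 l  0  1  1  1  1  1  1  1  1  1  1
 o  0  1  1  1  1  1  1  1  1  1  2
 c  0  1  1  1  1  1  1  1  1  1  2
 i  0  1  1  1  1  1  1  1  1  1  2
 o  0  1  1  1  1  1  1  1  1  1  2
 j  0  1  2  2  2  2  2  2  2  2  2
 a  0  1  2  2  2  2  3  3  3  3  3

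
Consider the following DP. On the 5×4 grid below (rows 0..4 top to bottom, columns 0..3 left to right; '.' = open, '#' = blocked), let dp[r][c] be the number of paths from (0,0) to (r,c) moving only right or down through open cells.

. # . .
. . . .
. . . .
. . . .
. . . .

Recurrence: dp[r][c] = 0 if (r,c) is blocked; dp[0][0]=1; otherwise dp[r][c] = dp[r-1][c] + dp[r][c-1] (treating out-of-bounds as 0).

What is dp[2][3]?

4

r\c   0   1   2   3
  0   1   0   0   0
  1   1   1   1   1
  2   1   2   3   4
  3   1   3   6  10
  4   1   4  10  20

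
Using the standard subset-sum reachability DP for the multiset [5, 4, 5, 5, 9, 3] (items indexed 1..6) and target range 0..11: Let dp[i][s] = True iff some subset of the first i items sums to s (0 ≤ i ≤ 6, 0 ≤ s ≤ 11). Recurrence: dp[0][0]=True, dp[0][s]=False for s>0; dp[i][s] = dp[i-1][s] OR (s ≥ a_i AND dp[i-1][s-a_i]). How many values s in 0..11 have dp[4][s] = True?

i\s   0   1   2   3   4   5   6   7   8   9  10  11
  0   T   F   F   F   F   F   F   F   F   F   F   F
  1   T   F   F   F   F   T   F   F   F   F   F   F
  2   T   F   F   F   T   T   F   F   F   T   F   F
  3   T   F   F   F   T   T   F   F   F   T   T   F
  4   T   F   F   F   T   T   F   F   F   T   T   F
  5   T   F   F   F   T   T   F   F   F   T   T   F
  6   T   F   F   T   T   T   F   T   T   T   T   F

5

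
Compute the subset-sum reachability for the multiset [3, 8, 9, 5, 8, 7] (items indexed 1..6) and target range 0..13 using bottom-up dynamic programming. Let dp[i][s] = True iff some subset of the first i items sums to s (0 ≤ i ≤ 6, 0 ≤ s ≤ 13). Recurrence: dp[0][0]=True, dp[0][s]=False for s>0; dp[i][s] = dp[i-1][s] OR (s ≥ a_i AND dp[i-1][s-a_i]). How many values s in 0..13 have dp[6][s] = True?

10

i\s   0   1   2   3   4   5   6   7   8   9  10  11  12  13
  0   T   F   F   F   F   F   F   F   F   F   F   F   F   F
  1   T   F   F   T   F   F   F   F   F   F   F   F   F   F
  2   T   F   F   T   F   F   F   F   T   F   F   T   F   F
  3   T   F   F   T   F   F   F   F   T   T   F   T   T   F
  4   T   F   F   T   F   T   F   F   T   T   F   T   T   T
  5   T   F   F   T   F   T   F   F   T   T   F   T   T   T
  6   T   F   F   T   F   T   F   T   T   T   T   T   T   T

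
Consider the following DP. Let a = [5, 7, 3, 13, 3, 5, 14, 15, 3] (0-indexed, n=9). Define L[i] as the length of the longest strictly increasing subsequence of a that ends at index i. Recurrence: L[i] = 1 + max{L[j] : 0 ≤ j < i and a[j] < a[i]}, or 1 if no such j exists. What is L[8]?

   i    0    1    2    3    4    5    6    7    8
a[i]    5    7    3   13    3    5   14   15    3
L[i]    1    2    1    3    1    2    4    5    1

1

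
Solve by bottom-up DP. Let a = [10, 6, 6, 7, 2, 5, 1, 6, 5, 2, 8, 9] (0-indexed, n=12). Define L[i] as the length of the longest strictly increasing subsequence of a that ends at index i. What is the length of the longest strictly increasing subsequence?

   i    0    1    2    3    4    5    6    7    8    9   10   11
a[i]   10    6    6    7    2    5    1    6    5    2    8    9
L[i]    1    1    1    2    1    2    1    3    2    2    4    5

5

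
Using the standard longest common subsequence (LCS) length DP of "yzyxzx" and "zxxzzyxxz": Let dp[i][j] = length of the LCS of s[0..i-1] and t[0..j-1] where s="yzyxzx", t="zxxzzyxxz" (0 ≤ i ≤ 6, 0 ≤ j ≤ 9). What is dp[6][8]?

4

   ''  z  x  x  z  z  y  x  x  z
''  0  0  0  0  0  0  0  0  0  0
 y  0  0  0  0  0  0  1  1  1  1
 z  0  1  1  1  1  1  1  1  1  2
 y  0  1  1  1  1  1  2  2  2  2
 x  0  1  2  2  2  2  2  3  3  3
 z  0  1  2  2  3  3  3  3  3  4
 x  0  1  2  3  3  3  3  4  4  4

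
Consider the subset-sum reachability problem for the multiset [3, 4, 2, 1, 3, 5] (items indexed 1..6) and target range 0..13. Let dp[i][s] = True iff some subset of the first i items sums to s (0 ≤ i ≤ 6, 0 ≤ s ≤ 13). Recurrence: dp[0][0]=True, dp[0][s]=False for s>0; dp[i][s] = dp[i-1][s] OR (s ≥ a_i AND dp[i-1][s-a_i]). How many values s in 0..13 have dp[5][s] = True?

14

i\s   0   1   2   3   4   5   6   7   8   9  10  11  12  13
  0   T   F   F   F   F   F   F   F   F   F   F   F   F   F
  1   T   F   F   T   F   F   F   F   F   F   F   F   F   F
  2   T   F   F   T   T   F   F   T   F   F   F   F   F   F
  3   T   F   T   T   T   T   T   T   F   T   F   F   F   F
  4   T   T   T   T   T   T   T   T   T   T   T   F   F   F
  5   T   T   T   T   T   T   T   T   T   T   T   T   T   T
  6   T   T   T   T   T   T   T   T   T   T   T   T   T   T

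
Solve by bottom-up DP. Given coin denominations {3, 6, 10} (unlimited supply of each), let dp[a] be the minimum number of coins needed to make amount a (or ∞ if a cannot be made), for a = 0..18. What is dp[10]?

 a  0  1  2  3  4  5  6  7  8  9 10 11 12 13 14 15 16 17 18
dp  0  -  -  1  -  -  1  -  -  2  1  -  2  2  -  3  2  -  3
(- denotes ∞ / unreachable)

1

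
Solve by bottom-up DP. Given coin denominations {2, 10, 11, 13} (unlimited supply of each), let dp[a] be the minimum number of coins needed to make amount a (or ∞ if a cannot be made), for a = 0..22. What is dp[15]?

2

 a  0  1  2  3  4  5  6  7  8  9 10 11 12 13 14 15 16 17 18 19 20 21 22
dp  0  -  1  -  2  -  3  -  4  -  1  1  2  1  3  2  4  3  5  4  2  2  2
(- denotes ∞ / unreachable)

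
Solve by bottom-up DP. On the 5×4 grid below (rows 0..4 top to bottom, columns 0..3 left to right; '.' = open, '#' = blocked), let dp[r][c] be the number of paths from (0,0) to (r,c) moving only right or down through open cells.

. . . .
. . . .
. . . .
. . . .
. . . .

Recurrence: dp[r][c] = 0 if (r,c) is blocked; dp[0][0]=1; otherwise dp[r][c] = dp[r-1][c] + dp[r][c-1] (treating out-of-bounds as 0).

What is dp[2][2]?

6

r\c   0   1   2   3
  0   1   1   1   1
  1   1   2   3   4
  2   1   3   6  10
  3   1   4  10  20
  4   1   5  15  35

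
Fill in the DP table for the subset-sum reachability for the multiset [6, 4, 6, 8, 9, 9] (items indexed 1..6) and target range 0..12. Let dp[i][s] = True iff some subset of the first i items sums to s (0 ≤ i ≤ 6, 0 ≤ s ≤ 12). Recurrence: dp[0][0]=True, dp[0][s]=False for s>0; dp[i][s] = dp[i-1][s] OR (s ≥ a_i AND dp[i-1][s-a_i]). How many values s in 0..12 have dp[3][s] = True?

i\s   0   1   2   3   4   5   6   7   8   9  10  11  12
  0   T   F   F   F   F   F   F   F   F   F   F   F   F
  1   T   F   F   F   F   F   T   F   F   F   F   F   F
  2   T   F   F   F   T   F   T   F   F   F   T   F   F
  3   T   F   F   F   T   F   T   F   F   F   T   F   T
  4   T   F   F   F   T   F   T   F   T   F   T   F   T
  5   T   F   F   F   T   F   T   F   T   T   T   F   T
  6   T   F   F   F   T   F   T   F   T   T   T   F   T

5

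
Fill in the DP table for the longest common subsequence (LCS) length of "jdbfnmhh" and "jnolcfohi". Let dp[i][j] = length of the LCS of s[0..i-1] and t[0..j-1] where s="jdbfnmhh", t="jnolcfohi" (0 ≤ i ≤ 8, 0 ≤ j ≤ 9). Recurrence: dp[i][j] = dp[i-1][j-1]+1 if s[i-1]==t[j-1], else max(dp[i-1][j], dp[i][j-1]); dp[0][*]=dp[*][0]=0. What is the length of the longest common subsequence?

3

   ''  j  n  o  l  c  f  o  h  i
''  0  0  0  0  0  0  0  0  0  0
 j  0  1  1  1  1  1  1  1  1  1
 d  0  1  1  1  1  1  1  1  1  1
 b  0  1  1  1  1  1  1  1  1  1
 f  0  1  1  1  1  1  2  2  2  2
 n  0  1  2  2  2  2  2  2  2  2
 m  0  1  2  2  2  2  2  2  2  2
 h  0  1  2  2  2  2  2  2  3  3
 h  0  1  2  2  2  2  2  2  3  3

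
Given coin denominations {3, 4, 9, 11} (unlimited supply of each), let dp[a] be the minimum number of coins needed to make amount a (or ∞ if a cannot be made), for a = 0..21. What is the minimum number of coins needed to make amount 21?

 a  0  1  2  3  4  5  6  7  8  9 10 11 12 13 14 15 16 17 18 19 20 21
dp  0  -  -  1  1  -  2  2  2  1  3  1  2  2  2  2  3  3  2  3  2  3
(- denotes ∞ / unreachable)

3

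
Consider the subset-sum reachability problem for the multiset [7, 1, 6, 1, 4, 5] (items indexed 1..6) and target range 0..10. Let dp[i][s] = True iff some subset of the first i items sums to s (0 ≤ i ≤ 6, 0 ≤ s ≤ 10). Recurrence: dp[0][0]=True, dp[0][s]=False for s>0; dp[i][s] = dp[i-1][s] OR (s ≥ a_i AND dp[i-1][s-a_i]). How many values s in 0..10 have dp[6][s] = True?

10

i\s   0   1   2   3   4   5   6   7   8   9  10
  0   T   F   F   F   F   F   F   F   F   F   F
  1   T   F   F   F   F   F   F   T   F   F   F
  2   T   T   F   F   F   F   F   T   T   F   F
  3   T   T   F   F   F   F   T   T   T   F   F
  4   T   T   T   F   F   F   T   T   T   T   F
  5   T   T   T   F   T   T   T   T   T   T   T
  6   T   T   T   F   T   T   T   T   T   T   T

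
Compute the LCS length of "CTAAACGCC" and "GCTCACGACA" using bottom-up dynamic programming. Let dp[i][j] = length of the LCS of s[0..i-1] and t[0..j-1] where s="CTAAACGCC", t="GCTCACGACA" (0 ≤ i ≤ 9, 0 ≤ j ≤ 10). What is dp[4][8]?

4

   ''  G  C  T  C  A  C  G  A  C  A
''  0  0  0  0  0  0  0  0  0  0  0
 C  0  0  1  1  1  1  1  1  1  1  1
 T  0  0  1  2  2  2  2  2  2  2  2
 A  0  0  1  2  2  3  3  3  3  3  3
 A  0  0  1  2  2  3  3  3  4  4  4
 A  0  0  1  2  2  3  3  3  4  4  5
 C  0  0  1  2  3  3  4  4  4  5  5
 G  0  1  1  2  3  3  4  5  5  5  5
 C  0  1  2  2  3  3  4  5  5  6  6
 C  0  1  2  2  3  3  4  5  5  6  6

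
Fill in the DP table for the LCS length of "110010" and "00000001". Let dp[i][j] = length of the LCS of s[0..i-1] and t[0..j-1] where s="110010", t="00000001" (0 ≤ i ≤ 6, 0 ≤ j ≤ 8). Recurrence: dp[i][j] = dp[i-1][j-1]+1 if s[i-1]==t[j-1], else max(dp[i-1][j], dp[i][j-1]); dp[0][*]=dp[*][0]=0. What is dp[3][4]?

   ''  0  0  0  0  0  0  0  1
''  0  0  0  0  0  0  0  0  0
 1  0  0  0  0  0  0  0  0  1
 1  0  0  0  0  0  0  0  0  1
 0  0  1  1  1  1  1  1  1  1
 0  0  1  2  2  2  2  2  2  2
 1  0  1  2  2  2  2  2  2  3
 0  0  1  2  3  3  3  3  3  3

1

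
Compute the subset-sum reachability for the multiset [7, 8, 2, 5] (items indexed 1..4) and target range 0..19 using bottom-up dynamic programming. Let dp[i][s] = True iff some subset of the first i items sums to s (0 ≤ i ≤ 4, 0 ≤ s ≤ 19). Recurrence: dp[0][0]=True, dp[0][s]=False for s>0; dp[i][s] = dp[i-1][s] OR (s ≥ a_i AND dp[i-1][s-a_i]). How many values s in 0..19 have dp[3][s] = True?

8

i\s   0   1   2   3   4   5   6   7   8   9  10  11  12  13  14  15  16  17  18  19
  0   T   F   F   F   F   F   F   F   F   F   F   F   F   F   F   F   F   F   F   F
  1   T   F   F   F   F   F   F   T   F   F   F   F   F   F   F   F   F   F   F   F
  2   T   F   F   F   F   F   F   T   T   F   F   F   F   F   F   T   F   F   F   F
  3   T   F   T   F   F   F   F   T   T   T   T   F   F   F   F   T   F   T   F   F
  4   T   F   T   F   F   T   F   T   T   T   T   F   T   T   T   T   F   T   F   F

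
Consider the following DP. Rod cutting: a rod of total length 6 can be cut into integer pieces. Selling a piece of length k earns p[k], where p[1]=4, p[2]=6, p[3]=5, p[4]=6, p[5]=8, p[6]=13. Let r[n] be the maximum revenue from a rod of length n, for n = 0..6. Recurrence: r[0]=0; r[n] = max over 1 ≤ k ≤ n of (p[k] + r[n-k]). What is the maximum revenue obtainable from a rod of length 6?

   n    0    1    2    3    4    5    6
r[n]    0    4    8   12   16   20   24

24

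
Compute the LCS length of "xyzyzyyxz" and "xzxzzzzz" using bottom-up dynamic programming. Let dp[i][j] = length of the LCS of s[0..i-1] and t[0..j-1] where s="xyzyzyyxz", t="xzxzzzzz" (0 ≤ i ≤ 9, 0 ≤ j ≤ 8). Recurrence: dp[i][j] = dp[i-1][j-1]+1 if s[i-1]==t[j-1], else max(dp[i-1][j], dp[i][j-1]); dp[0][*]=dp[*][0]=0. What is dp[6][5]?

3

   ''  x  z  x  z  z  z  z  z
''  0  0  0  0  0  0  0  0  0
 x  0  1  1  1  1  1  1  1  1
 y  0  1  1  1  1  1  1  1  1
 z  0  1  2  2  2  2  2  2  2
 y  0  1  2  2  2  2  2  2  2
 z  0  1  2  2  3  3  3  3  3
 y  0  1  2  2  3  3  3  3  3
 y  0  1  2  2  3  3  3  3  3
 x  0  1  2  3  3  3  3  3  3
 z  0  1  2  3  4  4  4  4  4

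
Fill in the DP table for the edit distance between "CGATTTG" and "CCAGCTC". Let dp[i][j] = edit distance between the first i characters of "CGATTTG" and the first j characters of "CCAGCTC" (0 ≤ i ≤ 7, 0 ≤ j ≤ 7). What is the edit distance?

4

   ''  C  C  A  G  C  T  C
''  0  1  2  3  4  5  6  7
 C  1  0  1  2  3  4  5  6
 G  2  1  1  2  2  3  4  5
 A  3  2  2  1  2  3  4  5
 T  4  3  3  2  2  3  3  4
 T  5  4  4  3  3  3  3  4
 T  6  5  5  4  4  4  3  4
 G  7  6  6  5  4  5  4  4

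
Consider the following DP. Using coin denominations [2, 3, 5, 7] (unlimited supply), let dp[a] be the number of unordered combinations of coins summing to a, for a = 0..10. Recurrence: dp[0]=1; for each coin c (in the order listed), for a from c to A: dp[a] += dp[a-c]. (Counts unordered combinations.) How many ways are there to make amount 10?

after  coin     0     1     2     3     4     5     6     7     8     9    10
          2     1     0     1     0     1     0     1     0     1     0     1
          3     1     0     1     1     1     1     2     1     2     2     2
          5     1     0     1     1     1     2     2     2     3     3     4
          7     1     0     1     1     1     2     2     3     3     4     5

5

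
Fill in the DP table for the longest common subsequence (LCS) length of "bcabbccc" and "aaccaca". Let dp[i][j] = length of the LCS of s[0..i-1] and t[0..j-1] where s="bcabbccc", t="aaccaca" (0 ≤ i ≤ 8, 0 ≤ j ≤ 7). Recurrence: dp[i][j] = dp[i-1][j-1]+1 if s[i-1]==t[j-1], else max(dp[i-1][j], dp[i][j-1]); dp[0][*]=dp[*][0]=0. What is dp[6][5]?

   ''  a  a  c  c  a  c  a
''  0  0  0  0  0  0  0  0
 b  0  0  0  0  0  0  0  0
 c  0  0  0  1  1  1  1  1
 a  0  1  1  1  1  2  2  2
 b  0  1  1  1  1  2  2  2
 b  0  1  1  1  1  2  2  2
 c  0  1  1  2  2  2  3  3
 c  0  1  1  2  3  3  3  3
 c  0  1  1  2  3  3  4  4

2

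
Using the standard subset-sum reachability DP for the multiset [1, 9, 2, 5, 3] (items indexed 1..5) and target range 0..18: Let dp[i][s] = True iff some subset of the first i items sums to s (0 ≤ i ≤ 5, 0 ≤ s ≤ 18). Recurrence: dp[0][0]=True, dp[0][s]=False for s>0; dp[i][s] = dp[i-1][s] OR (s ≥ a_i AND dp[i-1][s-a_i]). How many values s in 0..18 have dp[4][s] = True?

i\s   0   1   2   3   4   5   6   7   8   9  10  11  12  13  14  15  16  17  18
  0   T   F   F   F   F   F   F   F   F   F   F   F   F   F   F   F   F   F   F
  1   T   T   F   F   F   F   F   F   F   F   F   F   F   F   F   F   F   F   F
  2   T   T   F   F   F   F   F   F   F   T   T   F   F   F   F   F   F   F   F
  3   T   T   T   T   F   F   F   F   F   T   T   T   T   F   F   F   F   F   F
  4   T   T   T   T   F   T   T   T   T   T   T   T   T   F   T   T   T   T   F
  5   T   T   T   T   T   T   T   T   T   T   T   T   T   T   T   T   T   T   T

16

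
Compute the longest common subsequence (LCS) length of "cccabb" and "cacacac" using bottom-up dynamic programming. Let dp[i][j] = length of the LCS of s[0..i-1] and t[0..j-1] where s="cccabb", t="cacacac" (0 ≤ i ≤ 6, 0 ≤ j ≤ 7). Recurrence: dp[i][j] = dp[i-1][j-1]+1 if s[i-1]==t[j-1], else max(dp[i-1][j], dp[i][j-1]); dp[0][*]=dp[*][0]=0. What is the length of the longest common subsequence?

4

   ''  c  a  c  a  c  a  c
''  0  0  0  0  0  0  0  0
 c  0  1  1  1  1  1  1  1
 c  0  1  1  2  2  2  2  2
 c  0  1  1  2  2  3  3  3
 a  0  1  2  2  3  3  4  4
 b  0  1  2  2  3  3  4  4
 b  0  1  2  2  3  3  4  4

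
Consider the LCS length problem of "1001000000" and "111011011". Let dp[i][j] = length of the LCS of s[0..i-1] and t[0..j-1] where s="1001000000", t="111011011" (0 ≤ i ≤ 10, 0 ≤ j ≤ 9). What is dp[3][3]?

1

   ''  1  1  1  0  1  1  0  1  1
''  0  0  0  0  0  0  0  0  0  0
 1  0  1  1  1  1  1  1  1  1  1
 0  0  1  1  1  2  2  2  2  2  2
 0  0  1  1  1  2  2  2  3  3  3
 1  0  1  2  2  2  3  3  3  4  4
 0  0  1  2  2  3  3  3  4  4  4
 0  0  1  2  2  3  3  3  4  4  4
 0  0  1  2  2  3  3  3  4  4  4
 0  0  1  2  2  3  3  3  4  4  4
 0  0  1  2  2  3  3  3  4  4  4
 0  0  1  2  2  3  3  3  4  4  4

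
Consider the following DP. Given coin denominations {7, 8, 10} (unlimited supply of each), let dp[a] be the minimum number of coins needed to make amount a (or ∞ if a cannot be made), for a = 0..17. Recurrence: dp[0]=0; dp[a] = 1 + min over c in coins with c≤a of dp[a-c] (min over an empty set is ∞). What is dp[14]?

 a  0  1  2  3  4  5  6  7  8  9 10 11 12 13 14 15 16 17
dp  0  -  -  -  -  -  -  1  1  -  1  -  -  -  2  2  2  2
(- denotes ∞ / unreachable)

2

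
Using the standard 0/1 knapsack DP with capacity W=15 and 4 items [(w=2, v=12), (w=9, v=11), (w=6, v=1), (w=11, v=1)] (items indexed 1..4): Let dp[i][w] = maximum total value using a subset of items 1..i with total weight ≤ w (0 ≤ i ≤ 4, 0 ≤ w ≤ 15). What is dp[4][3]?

12

i\w   0   1   2   3   4   5   6   7   8   9  10  11  12  13  14  15
  0   0   0   0   0   0   0   0   0   0   0   0   0   0   0   0   0
  1   0   0  12  12  12  12  12  12  12  12  12  12  12  12  12  12
  2   0   0  12  12  12  12  12  12  12  12  12  23  23  23  23  23
  3   0   0  12  12  12  12  12  12  13  13  13  23  23  23  23  23
  4   0   0  12  12  12  12  12  12  13  13  13  23  23  23  23  23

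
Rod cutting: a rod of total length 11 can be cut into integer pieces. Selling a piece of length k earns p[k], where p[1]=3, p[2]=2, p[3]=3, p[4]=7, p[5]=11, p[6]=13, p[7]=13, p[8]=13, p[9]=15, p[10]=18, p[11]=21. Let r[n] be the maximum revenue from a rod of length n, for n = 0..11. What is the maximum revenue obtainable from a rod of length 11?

33

   n    0    1    2    3    4    5    6    7    8    9   10   11
r[n]    0    3    6    9   12   15   18   21   24   27   30   33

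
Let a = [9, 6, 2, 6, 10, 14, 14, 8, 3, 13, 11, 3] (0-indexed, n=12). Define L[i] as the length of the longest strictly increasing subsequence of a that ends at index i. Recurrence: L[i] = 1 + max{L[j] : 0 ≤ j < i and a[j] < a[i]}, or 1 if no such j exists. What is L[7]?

3

   i    0    1    2    3    4    5    6    7    8    9   10   11
a[i]    9    6    2    6   10   14   14    8    3   13   11    3
L[i]    1    1    1    2    3    4    4    3    2    4    4    2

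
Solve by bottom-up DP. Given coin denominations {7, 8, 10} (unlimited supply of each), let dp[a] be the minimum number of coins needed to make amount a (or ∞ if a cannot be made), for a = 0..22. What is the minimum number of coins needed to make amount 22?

3

 a  0  1  2  3  4  5  6  7  8  9 10 11 12 13 14 15 16 17 18 19 20 21 22
dp  0  -  -  -  -  -  -  1  1  -  1  -  -  -  2  2  2  2  2  -  2  3  3
(- denotes ∞ / unreachable)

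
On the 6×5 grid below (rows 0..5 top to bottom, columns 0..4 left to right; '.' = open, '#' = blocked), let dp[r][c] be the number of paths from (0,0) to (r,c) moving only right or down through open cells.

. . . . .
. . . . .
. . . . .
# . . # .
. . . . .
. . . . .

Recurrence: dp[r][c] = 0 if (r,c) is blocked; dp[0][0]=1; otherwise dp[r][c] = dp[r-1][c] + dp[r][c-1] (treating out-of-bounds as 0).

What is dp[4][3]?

12

r\c   0   1   2   3   4
  0   1   1   1   1   1
  1   1   2   3   4   5
  2   1   3   6  10  15
  3   0   3   9   0  15
  4   0   3  12  12  27
  5   0   3  15  27  54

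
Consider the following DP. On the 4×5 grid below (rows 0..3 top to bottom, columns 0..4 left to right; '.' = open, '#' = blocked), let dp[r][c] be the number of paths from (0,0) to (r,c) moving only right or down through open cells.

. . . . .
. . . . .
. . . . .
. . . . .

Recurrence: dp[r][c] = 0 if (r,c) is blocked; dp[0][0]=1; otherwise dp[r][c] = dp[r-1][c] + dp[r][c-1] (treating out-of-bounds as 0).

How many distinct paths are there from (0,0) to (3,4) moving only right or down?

35

r\c   0   1   2   3   4
  0   1   1   1   1   1
  1   1   2   3   4   5
  2   1   3   6  10  15
  3   1   4  10  20  35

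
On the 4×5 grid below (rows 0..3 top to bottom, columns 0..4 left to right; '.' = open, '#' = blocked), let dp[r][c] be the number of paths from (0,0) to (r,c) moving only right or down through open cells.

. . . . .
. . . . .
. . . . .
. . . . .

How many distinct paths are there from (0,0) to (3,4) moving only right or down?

r\c   0   1   2   3   4
  0   1   1   1   1   1
  1   1   2   3   4   5
  2   1   3   6  10  15
  3   1   4  10  20  35

35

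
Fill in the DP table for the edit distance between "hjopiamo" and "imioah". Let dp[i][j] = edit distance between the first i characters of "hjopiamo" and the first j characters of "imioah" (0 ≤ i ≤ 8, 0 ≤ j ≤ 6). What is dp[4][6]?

   ''  i  m  i  o  a  h
''  0  1  2  3  4  5  6
 h  1  1  2  3  4  5  5
 j  2  2  2  3  4  5  6
 o  3  3  3  3  3  4  5
 p  4  4  4  4  4  4  5
 i  5  4  5  4  5  5  5
 a  6  5  5  5  5  5  6
 m  7  6  5  6  6  6  6
 o  8  7  6  6  6  7  7

5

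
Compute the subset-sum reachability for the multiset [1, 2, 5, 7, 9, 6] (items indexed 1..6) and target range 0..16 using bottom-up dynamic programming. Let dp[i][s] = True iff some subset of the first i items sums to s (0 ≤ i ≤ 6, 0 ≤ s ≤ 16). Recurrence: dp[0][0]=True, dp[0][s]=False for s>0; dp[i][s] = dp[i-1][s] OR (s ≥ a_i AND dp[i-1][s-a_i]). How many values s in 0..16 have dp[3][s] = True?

8

i\s   0   1   2   3   4   5   6   7   8   9  10  11  12  13  14  15  16
  0   T   F   F   F   F   F   F   F   F   F   F   F   F   F   F   F   F
  1   T   T   F   F   F   F   F   F   F   F   F   F   F   F   F   F   F
  2   T   T   T   T   F   F   F   F   F   F   F   F   F   F   F   F   F
  3   T   T   T   T   F   T   T   T   T   F   F   F   F   F   F   F   F
  4   T   T   T   T   F   T   T   T   T   T   T   F   T   T   T   T   F
  5   T   T   T   T   F   T   T   T   T   T   T   T   T   T   T   T   T
  6   T   T   T   T   F   T   T   T   T   T   T   T   T   T   T   T   T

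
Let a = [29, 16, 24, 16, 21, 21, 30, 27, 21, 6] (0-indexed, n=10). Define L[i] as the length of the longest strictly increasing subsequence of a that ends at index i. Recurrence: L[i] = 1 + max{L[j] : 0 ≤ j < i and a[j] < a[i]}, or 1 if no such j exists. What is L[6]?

3

   i    0    1    2    3    4    5    6    7    8    9
a[i]   29   16   24   16   21   21   30   27   21    6
L[i]    1    1    2    1    2    2    3    3    2    1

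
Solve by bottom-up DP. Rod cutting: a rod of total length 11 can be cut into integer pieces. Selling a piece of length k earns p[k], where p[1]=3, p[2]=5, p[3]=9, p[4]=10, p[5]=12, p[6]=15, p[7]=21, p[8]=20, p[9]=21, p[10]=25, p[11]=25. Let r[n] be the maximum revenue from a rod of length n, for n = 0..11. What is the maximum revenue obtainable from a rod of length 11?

   n    0    1    2    3    4    5    6    7    8    9   10   11
r[n]    0    3    6    9   12   15   18   21   24   27   30   33

33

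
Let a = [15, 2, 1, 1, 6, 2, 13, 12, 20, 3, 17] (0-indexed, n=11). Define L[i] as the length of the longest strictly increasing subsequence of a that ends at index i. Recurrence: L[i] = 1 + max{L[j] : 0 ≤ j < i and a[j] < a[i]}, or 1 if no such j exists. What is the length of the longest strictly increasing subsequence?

4

   i    0    1    2    3    4    5    6    7    8    9   10
a[i]   15    2    1    1    6    2   13   12   20    3   17
L[i]    1    1    1    1    2    2    3    3    4    3    4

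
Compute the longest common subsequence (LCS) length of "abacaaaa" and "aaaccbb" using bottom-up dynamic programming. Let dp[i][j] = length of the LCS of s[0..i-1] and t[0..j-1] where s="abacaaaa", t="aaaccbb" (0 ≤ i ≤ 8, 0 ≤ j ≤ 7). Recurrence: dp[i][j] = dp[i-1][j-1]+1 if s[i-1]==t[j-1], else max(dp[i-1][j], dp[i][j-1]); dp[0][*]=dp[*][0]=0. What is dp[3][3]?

2

   ''  a  a  a  c  c  b  b
''  0  0  0  0  0  0  0  0
 a  0  1  1  1  1  1  1  1
 b  0  1  1  1  1  1  2  2
 a  0  1  2  2  2  2  2  2
 c  0  1  2  2  3  3  3  3
 a  0  1  2  3  3  3  3  3
 a  0  1  2  3  3  3  3  3
 a  0  1  2  3  3  3  3  3
 a  0  1  2  3  3  3  3  3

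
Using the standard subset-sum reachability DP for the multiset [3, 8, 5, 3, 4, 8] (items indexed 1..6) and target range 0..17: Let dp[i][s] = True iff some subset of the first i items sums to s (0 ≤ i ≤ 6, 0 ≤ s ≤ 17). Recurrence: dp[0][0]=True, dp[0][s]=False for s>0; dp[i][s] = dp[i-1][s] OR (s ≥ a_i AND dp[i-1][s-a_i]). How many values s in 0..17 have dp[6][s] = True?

16

i\s   0   1   2   3   4   5   6   7   8   9  10  11  12  13  14  15  16  17
  0   T   F   F   F   F   F   F   F   F   F   F   F   F   F   F   F   F   F
  1   T   F   F   T   F   F   F   F   F   F   F   F   F   F   F   F   F   F
  2   T   F   F   T   F   F   F   F   T   F   F   T   F   F   F   F   F   F
  3   T   F   F   T   F   T   F   F   T   F   F   T   F   T   F   F   T   F
  4   T   F   F   T   F   T   T   F   T   F   F   T   F   T   T   F   T   F
  5   T   F   F   T   T   T   T   T   T   T   T   T   T   T   T   T   T   T
  6   T   F   F   T   T   T   T   T   T   T   T   T   T   T   T   T   T   T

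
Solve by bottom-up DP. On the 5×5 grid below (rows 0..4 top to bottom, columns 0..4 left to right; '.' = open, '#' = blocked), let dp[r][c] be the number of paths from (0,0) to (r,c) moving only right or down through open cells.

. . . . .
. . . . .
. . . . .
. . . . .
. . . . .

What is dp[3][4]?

35

r\c   0   1   2   3   4
  0   1   1   1   1   1
  1   1   2   3   4   5
  2   1   3   6  10  15
  3   1   4  10  20  35
  4   1   5  15  35  70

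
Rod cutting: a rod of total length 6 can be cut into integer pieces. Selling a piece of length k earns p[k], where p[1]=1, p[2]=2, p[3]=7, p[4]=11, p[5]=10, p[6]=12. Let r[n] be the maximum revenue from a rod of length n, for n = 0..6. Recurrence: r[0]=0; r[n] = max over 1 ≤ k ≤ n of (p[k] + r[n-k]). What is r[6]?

14

   n    0    1    2    3    4    5    6
r[n]    0    1    2    7   11   12   14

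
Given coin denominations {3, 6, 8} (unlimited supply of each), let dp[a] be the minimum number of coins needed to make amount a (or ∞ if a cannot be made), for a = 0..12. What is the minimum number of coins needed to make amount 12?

2

 a  0  1  2  3  4  5  6  7  8  9 10 11 12
dp  0  -  -  1  -  -  1  -  1  2  -  2  2
(- denotes ∞ / unreachable)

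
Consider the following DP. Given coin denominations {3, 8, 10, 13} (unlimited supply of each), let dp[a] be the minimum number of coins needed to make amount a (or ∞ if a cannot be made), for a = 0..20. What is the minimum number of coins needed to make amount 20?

 a  0  1  2  3  4  5  6  7  8  9 10 11 12 13 14 15 16 17 18 19 20
dp  0  -  -  1  -  -  2  -  1  3  1  2  4  1  3  5  2  4  2  3  2
(- denotes ∞ / unreachable)

2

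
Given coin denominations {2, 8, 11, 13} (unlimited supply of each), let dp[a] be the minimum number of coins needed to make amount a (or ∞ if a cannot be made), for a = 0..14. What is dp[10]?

 a  0  1  2  3  4  5  6  7  8  9 10 11 12 13 14
dp  0  -  1  -  2  -  3  -  1  -  2  1  3  1  4
(- denotes ∞ / unreachable)

2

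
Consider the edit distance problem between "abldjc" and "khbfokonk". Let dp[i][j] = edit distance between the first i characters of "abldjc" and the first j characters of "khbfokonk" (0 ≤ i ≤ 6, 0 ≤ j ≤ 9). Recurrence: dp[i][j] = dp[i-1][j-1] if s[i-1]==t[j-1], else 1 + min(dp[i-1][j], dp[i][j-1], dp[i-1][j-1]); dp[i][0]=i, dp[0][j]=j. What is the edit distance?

   ''  k  h  b  f  o  k  o  n  k
''  0  1  2  3  4  5  6  7  8  9
 a  1  1  2  3  4  5  6  7  8  9
 b  2  2  2  2  3  4  5  6  7  8
 l  3  3  3  3  3  4  5  6  7  8
 d  4  4  4  4  4  4  5  6  7  8
 j  5  5  5  5  5  5  5  6  7  8
 c  6  6  6  6  6  6  6  6  7  8

8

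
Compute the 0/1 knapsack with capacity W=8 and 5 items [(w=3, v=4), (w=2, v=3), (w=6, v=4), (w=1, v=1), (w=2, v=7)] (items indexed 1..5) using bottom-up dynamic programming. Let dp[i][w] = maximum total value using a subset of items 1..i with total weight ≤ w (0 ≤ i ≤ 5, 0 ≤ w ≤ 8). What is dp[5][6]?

i\w   0   1   2   3   4   5   6   7   8
  0   0   0   0   0   0   0   0   0   0
  1   0   0   0   4   4   4   4   4   4
  2   0   0   3   4   4   7   7   7   7
  3   0   0   3   4   4   7   7   7   7
  4   0   1   3   4   5   7   8   8   8
  5   0   1   7   8  10  11  12  14  15

12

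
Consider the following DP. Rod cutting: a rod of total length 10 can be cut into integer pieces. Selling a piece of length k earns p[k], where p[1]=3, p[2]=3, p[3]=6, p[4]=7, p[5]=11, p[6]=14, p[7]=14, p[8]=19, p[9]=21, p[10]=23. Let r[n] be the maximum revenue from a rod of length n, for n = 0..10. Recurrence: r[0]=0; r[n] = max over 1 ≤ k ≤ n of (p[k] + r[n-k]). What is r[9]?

27

   n    0    1    2    3    4    5    6    7    8    9   10
r[n]    0    3    6    9   12   15   18   21   24   27   30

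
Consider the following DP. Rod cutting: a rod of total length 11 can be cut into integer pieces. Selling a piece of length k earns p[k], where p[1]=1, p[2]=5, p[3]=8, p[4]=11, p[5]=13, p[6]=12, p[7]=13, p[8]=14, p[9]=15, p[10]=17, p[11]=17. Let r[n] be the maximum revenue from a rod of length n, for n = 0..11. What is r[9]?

   n    0    1    2    3    4    5    6    7    8    9   10   11
r[n]    0    1    5    8   11   13   16   19   22   24   27   30

24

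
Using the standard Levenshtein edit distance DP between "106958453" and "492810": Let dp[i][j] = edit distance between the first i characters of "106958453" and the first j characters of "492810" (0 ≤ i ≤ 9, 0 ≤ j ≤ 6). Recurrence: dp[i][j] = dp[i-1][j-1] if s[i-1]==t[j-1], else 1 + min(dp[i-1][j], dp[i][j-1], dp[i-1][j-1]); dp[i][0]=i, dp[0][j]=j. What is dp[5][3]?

   ''  4  9  2  8  1  0
''  0  1  2  3  4  5  6
 1  1  1  2  3  4  4  5
 0  2  2  2  3  4  5  4
 6  3  3  3  3  4  5  5
 9  4  4  3  4  4  5  6
 5  5  5  4  4  5  5  6
 8  6  6  5  5  4  5  6
 4  7  6  6  6  5  5  6
 5  8  7  7  7  6  6  6
 3  9  8  8  8  7  7  7

4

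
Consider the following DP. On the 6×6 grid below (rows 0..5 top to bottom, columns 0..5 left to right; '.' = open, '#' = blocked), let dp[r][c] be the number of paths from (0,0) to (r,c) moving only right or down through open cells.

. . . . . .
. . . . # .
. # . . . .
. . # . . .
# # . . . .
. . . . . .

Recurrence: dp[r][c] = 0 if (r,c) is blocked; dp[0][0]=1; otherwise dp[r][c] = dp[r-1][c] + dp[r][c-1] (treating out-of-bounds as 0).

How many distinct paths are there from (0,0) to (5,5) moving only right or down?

r\c   0   1   2   3   4   5
  0   1   1   1   1   1   1
  1   1   2   3   4   0   1
  2   1   0   3   7   7   8
  3   1   1   0   7  14  22
  4   0   0   0   7  21  43
  5   0   0   0   7  28  71

71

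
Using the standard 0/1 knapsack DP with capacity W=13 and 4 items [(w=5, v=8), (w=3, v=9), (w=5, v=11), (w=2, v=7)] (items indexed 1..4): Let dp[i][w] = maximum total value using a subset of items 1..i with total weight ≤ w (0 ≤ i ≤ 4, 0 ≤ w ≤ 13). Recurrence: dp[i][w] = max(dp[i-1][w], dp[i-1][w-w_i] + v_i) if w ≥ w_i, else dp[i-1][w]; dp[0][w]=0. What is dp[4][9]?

20

i\w   0   1   2   3   4   5   6   7   8   9  10  11  12  13
  0   0   0   0   0   0   0   0   0   0   0   0   0   0   0
  1   0   0   0   0   0   8   8   8   8   8   8   8   8   8
  2   0   0   0   9   9   9   9   9  17  17  17  17  17  17
  3   0   0   0   9   9  11  11  11  20  20  20  20  20  28
  4   0   0   7   9   9  16  16  18  20  20  27  27  27  28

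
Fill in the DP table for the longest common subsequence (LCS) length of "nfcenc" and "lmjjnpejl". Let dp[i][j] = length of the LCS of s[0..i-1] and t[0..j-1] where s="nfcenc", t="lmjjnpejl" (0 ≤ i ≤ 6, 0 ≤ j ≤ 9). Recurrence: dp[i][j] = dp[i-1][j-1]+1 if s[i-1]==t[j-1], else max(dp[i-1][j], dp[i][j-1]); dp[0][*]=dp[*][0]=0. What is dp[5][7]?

2

   ''  l  m  j  j  n  p  e  j  l
''  0  0  0  0  0  0  0  0  0  0
 n  0  0  0  0  0  1  1  1  1  1
 f  0  0  0  0  0  1  1  1  1  1
 c  0  0  0  0  0  1  1  1  1  1
 e  0  0  0  0  0  1  1  2  2  2
 n  0  0  0  0  0  1  1  2  2  2
 c  0  0  0  0  0  1  1  2  2  2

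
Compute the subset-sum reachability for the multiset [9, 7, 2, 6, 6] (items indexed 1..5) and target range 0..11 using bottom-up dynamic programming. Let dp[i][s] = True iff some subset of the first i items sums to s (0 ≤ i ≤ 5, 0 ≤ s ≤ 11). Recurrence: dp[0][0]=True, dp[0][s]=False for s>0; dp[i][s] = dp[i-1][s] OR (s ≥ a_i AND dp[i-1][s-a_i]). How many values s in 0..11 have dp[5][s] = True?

i\s   0   1   2   3   4   5   6   7   8   9  10  11
  0   T   F   F   F   F   F   F   F   F   F   F   F
  1   T   F   F   F   F   F   F   F   F   T   F   F
  2   T   F   F   F   F   F   F   T   F   T   F   F
  3   T   F   T   F   F   F   F   T   F   T   F   T
  4   T   F   T   F   F   F   T   T   T   T   F   T
  5   T   F   T   F   F   F   T   T   T   T   F   T

7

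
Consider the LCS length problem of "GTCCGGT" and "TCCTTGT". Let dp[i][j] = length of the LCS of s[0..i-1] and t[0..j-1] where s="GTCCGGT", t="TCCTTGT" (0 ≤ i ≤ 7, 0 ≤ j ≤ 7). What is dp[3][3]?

   ''  T  C  C  T  T  G  T
''  0  0  0  0  0  0  0  0
 G  0  0  0  0  0  0  1  1
 T  0  1  1  1  1  1  1  2
 C  0  1  2  2  2  2  2  2
 C  0  1  2  3  3  3  3  3
 G  0  1  2  3  3  3  4  4
 G  0  1  2  3  3  3  4  4
 T  0  1  2  3  4  4  4  5

2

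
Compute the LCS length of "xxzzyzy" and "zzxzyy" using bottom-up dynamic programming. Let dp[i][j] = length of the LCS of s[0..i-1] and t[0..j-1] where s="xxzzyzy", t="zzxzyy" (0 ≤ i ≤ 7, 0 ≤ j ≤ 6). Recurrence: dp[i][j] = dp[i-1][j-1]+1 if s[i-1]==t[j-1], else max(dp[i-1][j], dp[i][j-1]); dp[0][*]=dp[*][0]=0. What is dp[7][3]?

2

   ''  z  z  x  z  y  y
''  0  0  0  0  0  0  0
 x  0  0  0  1  1  1  1
 x  0  0  0  1  1  1  1
 z  0  1  1  1  2  2  2
 z  0  1  2  2  2  2  2
 y  0  1  2  2  2  3  3
 z  0  1  2  2  3  3  3
 y  0  1  2  2  3  4  4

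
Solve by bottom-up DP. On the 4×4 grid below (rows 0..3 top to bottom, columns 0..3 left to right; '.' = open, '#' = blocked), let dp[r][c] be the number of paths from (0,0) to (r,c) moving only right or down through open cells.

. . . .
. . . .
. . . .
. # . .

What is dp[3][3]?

16

r\c   0   1   2   3
  0   1   1   1   1
  1   1   2   3   4
  2   1   3   6  10
  3   1   0   6  16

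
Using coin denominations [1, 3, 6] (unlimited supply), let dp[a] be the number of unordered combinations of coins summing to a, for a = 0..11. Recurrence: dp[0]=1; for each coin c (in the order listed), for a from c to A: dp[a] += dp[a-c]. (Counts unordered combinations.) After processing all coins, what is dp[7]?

after  coin     0     1     2     3     4     5     6     7     8     9    10    11
          1     1     1     1     1     1     1     1     1     1     1     1     1
          3     1     1     1     2     2     2     3     3     3     4     4     4
          6     1     1     1     2     2     2     4     4     4     6     6     6

4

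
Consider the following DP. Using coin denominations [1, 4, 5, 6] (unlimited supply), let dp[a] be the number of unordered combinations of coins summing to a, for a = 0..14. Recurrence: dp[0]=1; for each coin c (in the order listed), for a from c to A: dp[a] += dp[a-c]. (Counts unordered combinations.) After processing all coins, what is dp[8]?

5

after  coin     0     1     2     3     4     5     6     7     8     9    10    11    12    13    14
          1     1     1     1     1     1     1     1     1     1     1     1     1     1     1     1
          4     1     1     1     1     2     2     2     2     3     3     3     3     4     4     4
          5     1     1     1     1     2     3     3     3     4     5     6     6     7     8     9
          6     1     1     1     1     2     3     4     4     5     6     8     9    11    12    14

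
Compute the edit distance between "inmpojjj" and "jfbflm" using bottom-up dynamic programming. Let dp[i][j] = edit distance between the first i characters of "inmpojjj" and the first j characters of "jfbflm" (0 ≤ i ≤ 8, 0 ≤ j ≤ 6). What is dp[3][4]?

4

   ''  j  f  b  f  l  m
''  0  1  2  3  4  5  6
 i  1  1  2  3  4  5  6
 n  2  2  2  3  4  5  6
 m  3  3  3  3  4  5  5
 p  4  4  4  4  4  5  6
 o  5  5  5  5  5  5  6
 j  6  5  6  6  6  6  6
 j  7  6  6  7  7  7  7
 j  8  7  7  7  8  8  8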